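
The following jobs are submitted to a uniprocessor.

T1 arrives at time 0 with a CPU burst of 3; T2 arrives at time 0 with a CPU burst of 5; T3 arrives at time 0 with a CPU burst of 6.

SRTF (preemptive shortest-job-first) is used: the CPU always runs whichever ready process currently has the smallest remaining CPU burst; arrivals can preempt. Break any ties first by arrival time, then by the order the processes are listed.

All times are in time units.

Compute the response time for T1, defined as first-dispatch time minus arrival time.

Gantt: | T1 0-3 | T2 3-8 | T3 8-14 |
Completion: T1=3  T2=8  T3=14
Response(T1) = first start − arrival = 0 − 0 = 0

0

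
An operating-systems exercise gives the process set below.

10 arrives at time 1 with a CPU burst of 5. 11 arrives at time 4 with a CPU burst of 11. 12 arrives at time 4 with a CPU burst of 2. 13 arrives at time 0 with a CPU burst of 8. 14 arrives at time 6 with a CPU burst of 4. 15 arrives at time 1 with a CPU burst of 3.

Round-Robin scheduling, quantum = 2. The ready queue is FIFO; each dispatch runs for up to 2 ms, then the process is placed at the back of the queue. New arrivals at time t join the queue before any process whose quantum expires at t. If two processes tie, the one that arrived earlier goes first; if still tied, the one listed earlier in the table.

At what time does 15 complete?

Gantt: | 13 0-2 | 10 2-4 | 15 4-6 | 13 6-8 | 11 8-10 | 12 10-12 | 10 12-14 | 14 14-16 | 15 16-17 | 13 17-19 | 11 19-21 | 10 21-22 | 14 22-24 | 13 24-26 | 11 26-33 |
Completion: 10=22  11=33  12=12  13=26  14=24  15=17

17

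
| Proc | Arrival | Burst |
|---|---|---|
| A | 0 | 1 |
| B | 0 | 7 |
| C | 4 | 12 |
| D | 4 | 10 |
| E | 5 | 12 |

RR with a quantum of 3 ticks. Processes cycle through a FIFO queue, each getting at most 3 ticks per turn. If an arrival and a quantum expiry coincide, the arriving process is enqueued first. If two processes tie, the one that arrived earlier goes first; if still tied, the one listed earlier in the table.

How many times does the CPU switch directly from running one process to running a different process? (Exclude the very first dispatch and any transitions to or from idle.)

15

Timeline: | A 0-1 | B 1-4 | C 4-7 | D 7-10 | B 10-13 | E 13-16 | C 16-19 | D 19-22 | B 22-23 | E 23-26 | C 26-29 | D 29-32 | E 32-35 | C 35-38 | D 38-39 | E 39-42 |
Completion: A=1  B=23  C=38  D=39  E=42
Turnaround (C−A): A=1  B=23  C=34  D=35  E=37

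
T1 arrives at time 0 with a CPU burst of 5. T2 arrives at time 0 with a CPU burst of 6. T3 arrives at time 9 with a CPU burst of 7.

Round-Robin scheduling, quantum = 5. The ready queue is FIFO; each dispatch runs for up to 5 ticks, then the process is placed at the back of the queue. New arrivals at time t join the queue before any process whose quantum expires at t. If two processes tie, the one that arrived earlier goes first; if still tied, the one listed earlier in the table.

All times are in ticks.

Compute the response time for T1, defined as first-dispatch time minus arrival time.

Schedule: | T1 0-5 | T2 5-10 | T3 10-15 | T2 15-16 | T3 16-18 |
Completion: T1=5  T2=16  T3=18
Response(T1) = first start − arrival = 0 − 0 = 0

0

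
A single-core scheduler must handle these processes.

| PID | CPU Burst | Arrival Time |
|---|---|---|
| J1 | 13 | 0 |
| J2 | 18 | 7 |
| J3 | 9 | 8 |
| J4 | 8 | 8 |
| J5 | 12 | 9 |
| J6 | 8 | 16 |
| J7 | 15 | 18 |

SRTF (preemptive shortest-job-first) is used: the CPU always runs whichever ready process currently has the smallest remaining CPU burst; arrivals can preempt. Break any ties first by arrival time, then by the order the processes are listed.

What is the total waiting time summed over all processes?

Timeline: | J1 0-13 | J4 13-21 | J6 21-29 | J3 29-38 | J5 38-50 | J7 50-65 | J2 65-83 |
Completion: J1=13  J2=83  J3=38  J4=21  J5=50  J6=29  J7=65
Turnaround (C−A): J1=13  J2=76  J3=30  J4=13  J5=41  J6=13  J7=47
Waiting = turnaround − burst: J1=0, J2=58, J3=21, J4=5, J5=29, J6=5, J7=32
Total waiting = 0 + 58 + 21 + 5 + 29 + 5 + 32 = 150

150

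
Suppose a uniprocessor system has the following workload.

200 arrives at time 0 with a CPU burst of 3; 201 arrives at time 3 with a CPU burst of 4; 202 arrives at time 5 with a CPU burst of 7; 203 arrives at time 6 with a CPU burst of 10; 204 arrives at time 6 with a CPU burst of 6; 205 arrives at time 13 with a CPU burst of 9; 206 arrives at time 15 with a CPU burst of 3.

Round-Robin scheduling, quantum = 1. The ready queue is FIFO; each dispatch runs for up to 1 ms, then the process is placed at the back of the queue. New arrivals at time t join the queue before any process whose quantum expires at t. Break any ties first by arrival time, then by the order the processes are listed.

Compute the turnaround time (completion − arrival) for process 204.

26

Gantt: | 200 0-3 | 201 3-5 | 202 5-6 | 201 6-7 | 203 7-8 | 204 8-9 | 202 9-10 | 201 10-11 | 203 11-12 | 204 12-13 | 202 13-14 | 203 14-15 | 205 15-16 | 204 16-17 | 202 17-18 | 206 18-19 | 203 19-20 | 205 20-21 | 204 21-22 | 202 22-23 | 206 23-24 | 203 24-25 | 205 25-26 | 204 26-27 | 202 27-28 | 206 28-29 | 203 29-30 | 205 30-31 | 204 31-32 | 202 32-33 | 203 33-34 | 205 34-35 | 203 35-36 | 205 36-37 | 203 37-38 | 205 38-39 | 203 39-40 | 205 40-42 |
Completion: 200=3  201=11  202=33  203=40  204=32  205=42  206=29
Turnaround (C−A): 200=3  201=8  202=28  203=34  204=26  205=29  206=14
Turnaround(204) = completion − arrival = 32 − 6 = 26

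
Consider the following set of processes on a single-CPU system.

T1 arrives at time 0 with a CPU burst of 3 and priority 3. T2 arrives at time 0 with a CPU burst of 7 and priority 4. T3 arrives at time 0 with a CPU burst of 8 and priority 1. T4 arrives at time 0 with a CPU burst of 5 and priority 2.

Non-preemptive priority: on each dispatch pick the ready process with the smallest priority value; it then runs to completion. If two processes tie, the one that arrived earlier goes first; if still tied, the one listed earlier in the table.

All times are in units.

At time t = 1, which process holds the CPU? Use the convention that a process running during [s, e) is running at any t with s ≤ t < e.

T3

Schedule: | T3 0-8 | T4 8-13 | T1 13-16 | T2 16-23 |
Completion: T1=16  T2=23  T3=8  T4=13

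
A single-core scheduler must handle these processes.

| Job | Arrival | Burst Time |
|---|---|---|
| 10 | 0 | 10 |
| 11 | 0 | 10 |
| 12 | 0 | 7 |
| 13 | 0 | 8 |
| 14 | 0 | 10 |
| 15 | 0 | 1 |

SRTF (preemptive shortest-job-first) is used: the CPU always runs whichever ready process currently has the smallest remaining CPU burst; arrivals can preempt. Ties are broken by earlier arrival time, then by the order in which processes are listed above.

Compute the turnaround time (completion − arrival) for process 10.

26

Schedule: | 15 0-1 | 12 1-8 | 13 8-16 | 10 16-26 | 11 26-36 | 14 36-46 |
Completion: 10=26  11=36  12=8  13=16  14=46  15=1
Turnaround (C−A): 10=26  11=36  12=8  13=16  14=46  15=1
Turnaround(10) = completion − arrival = 26 − 0 = 26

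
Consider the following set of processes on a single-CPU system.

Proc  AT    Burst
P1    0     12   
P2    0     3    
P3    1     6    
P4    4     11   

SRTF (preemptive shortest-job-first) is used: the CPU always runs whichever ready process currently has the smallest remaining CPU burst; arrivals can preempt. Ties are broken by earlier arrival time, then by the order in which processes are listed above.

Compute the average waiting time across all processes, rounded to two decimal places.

Timeline: | P2 0-3 | P3 3-9 | P4 9-20 | P1 20-32 |
Completion: P1=32  P2=3  P3=9  P4=20
Turnaround (C−A): P1=32  P2=3  P3=8  P4=16
Waiting times: P1=20, P2=0, P3=2, P4=5
Average waiting = (20+0+2+5) / 4 = 27/4 = 6.75

6.75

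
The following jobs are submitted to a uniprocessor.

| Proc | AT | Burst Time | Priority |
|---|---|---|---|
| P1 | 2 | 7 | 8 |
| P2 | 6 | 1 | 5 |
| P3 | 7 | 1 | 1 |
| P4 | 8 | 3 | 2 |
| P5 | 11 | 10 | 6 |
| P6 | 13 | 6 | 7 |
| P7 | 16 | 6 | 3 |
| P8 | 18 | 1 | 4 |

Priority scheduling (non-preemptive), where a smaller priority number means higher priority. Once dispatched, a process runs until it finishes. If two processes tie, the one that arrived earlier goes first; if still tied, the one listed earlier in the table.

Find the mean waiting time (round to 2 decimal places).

Gantt: | idle 0-2 | P1 2-9 | P3 9-10 | P4 10-13 | P2 13-14 | P5 14-24 | P7 24-30 | P8 30-31 | P6 31-37 |
Completion: P1=9  P2=14  P3=10  P4=13  P5=24  P6=37  P7=30  P8=31
Waiting times: P1=0, P2=7, P3=2, P4=2, P5=3, P6=18, P7=8, P8=12
Average waiting = (0+7+2+2+3+18+8+12) / 8 = 52/8 = 6.50

6.50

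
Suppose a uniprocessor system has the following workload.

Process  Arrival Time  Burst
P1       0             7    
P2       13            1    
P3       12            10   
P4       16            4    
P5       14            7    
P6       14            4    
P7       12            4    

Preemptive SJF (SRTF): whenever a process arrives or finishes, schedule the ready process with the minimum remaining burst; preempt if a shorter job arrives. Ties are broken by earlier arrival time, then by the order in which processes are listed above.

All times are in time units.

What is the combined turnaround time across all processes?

Timeline: | P1 0-7 | idle 7-12 | P7 12-13 | P2 13-14 | P7 14-17 | P6 17-21 | P4 21-25 | P5 25-32 | P3 32-42 |
Completion: P1=7  P2=14  P3=42  P4=25  P5=32  P6=21  P7=17
Turnaround (C−A): P1=7  P2=1  P3=30  P4=9  P5=18  P6=7  P7=5
Turnaround = completion − arrival: P1=7, P2=1, P3=30, P4=9, P5=18, P6=7, P7=5
Total turnaround = 7 + 1 + 30 + 9 + 18 + 7 + 5 = 77

77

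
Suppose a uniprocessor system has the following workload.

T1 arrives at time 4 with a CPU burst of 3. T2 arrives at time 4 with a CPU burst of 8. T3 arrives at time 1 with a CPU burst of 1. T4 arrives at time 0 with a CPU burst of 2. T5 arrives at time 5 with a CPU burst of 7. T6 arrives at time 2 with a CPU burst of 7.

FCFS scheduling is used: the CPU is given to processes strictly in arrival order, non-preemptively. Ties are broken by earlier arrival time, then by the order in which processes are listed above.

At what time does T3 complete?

Schedule: | T4 0-2 | T3 2-3 | T6 3-10 | T1 10-13 | T2 13-21 | T5 21-28 |
Completion: T1=13  T2=21  T3=3  T4=2  T5=28  T6=10

3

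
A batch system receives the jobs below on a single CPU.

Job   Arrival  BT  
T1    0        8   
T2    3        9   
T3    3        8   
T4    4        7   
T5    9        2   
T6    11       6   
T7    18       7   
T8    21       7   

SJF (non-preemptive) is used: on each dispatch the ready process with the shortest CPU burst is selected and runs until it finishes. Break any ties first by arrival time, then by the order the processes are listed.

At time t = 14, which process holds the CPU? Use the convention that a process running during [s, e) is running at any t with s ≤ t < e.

Gantt: | T1 0-8 | T4 8-15 | T5 15-17 | T6 17-23 | T7 23-30 | T8 30-37 | T3 37-45 | T2 45-54 |
Completion: T1=8  T2=54  T3=45  T4=15  T5=17  T6=23  T7=30  T8=37

T4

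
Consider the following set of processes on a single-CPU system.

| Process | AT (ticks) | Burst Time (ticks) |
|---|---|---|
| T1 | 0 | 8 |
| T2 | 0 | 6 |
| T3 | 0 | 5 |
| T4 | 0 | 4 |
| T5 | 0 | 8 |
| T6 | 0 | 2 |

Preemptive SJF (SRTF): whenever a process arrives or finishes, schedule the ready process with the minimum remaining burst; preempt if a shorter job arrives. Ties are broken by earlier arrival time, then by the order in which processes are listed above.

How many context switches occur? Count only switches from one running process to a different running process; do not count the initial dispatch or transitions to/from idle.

5

Schedule: | T6 0-2 | T4 2-6 | T3 6-11 | T2 11-17 | T1 17-25 | T5 25-33 |
Completion: T1=25  T2=17  T3=11  T4=6  T5=33  T6=2
Turnaround (C−A): T1=25  T2=17  T3=11  T4=6  T5=33  T6=2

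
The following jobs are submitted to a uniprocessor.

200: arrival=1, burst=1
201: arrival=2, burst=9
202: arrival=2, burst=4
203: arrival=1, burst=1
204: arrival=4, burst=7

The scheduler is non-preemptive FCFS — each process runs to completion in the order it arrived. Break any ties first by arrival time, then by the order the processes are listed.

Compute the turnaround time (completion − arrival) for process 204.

19

Gantt: | idle 0-1 | 200 1-2 | 203 2-3 | 201 3-12 | 202 12-16 | 204 16-23 |
Completion: 200=2  201=12  202=16  203=3  204=23
Turnaround (C−A): 200=1  201=10  202=14  203=2  204=19
Turnaround(204) = completion − arrival = 23 − 4 = 19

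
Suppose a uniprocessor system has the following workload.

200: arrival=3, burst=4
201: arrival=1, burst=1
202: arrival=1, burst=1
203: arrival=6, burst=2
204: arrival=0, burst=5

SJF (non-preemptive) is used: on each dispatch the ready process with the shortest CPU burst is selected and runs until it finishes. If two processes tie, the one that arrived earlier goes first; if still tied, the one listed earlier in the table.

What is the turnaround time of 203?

3

Schedule: | 204 0-5 | 201 5-6 | 202 6-7 | 203 7-9 | 200 9-13 |
Completion: 200=13  201=6  202=7  203=9  204=5
Turnaround (C−A): 200=10  201=5  202=6  203=3  204=5
Turnaround(203) = completion − arrival = 9 − 6 = 3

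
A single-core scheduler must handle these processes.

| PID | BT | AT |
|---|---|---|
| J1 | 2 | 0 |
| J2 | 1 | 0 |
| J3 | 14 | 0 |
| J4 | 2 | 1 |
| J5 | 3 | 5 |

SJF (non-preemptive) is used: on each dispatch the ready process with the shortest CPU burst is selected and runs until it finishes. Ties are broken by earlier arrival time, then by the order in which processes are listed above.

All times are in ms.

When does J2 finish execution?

1

Gantt: | J2 0-1 | J1 1-3 | J4 3-5 | J5 5-8 | J3 8-22 |
Completion: J1=3  J2=1  J3=22  J4=5  J5=8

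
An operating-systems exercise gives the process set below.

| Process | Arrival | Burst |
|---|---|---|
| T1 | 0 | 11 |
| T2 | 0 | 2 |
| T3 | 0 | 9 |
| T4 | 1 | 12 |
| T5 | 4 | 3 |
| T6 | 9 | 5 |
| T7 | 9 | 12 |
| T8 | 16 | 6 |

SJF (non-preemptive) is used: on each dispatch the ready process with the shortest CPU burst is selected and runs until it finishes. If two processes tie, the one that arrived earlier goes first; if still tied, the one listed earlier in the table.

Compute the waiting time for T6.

Schedule: | T2 0-2 | T3 2-11 | T5 11-14 | T6 14-19 | T8 19-25 | T1 25-36 | T4 36-48 | T7 48-60 |
Completion: T1=36  T2=2  T3=11  T4=48  T5=14  T6=19  T7=60  T8=25
Turnaround (C−A): T1=36  T2=2  T3=11  T4=47  T5=10  T6=10  T7=51  T8=9
Waiting(T6) = turnaround − burst = 10 − 5 = 5

5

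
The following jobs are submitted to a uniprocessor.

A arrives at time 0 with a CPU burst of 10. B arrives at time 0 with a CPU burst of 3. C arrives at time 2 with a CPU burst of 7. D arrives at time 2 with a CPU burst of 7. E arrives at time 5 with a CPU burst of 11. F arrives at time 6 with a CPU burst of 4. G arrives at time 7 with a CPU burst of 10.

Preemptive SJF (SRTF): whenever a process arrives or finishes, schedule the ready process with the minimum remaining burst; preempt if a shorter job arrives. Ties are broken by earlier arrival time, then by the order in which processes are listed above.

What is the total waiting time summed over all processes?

Schedule: | B 0-3 | C 3-10 | F 10-14 | D 14-21 | A 21-31 | G 31-41 | E 41-52 |
Completion: A=31  B=3  C=10  D=21  E=52  F=14  G=41
Turnaround (C−A): A=31  B=3  C=8  D=19  E=47  F=8  G=34
Waiting = turnaround − burst: A=21, B=0, C=1, D=12, E=36, F=4, G=24
Total waiting = 21 + 0 + 1 + 12 + 36 + 4 + 24 = 98

98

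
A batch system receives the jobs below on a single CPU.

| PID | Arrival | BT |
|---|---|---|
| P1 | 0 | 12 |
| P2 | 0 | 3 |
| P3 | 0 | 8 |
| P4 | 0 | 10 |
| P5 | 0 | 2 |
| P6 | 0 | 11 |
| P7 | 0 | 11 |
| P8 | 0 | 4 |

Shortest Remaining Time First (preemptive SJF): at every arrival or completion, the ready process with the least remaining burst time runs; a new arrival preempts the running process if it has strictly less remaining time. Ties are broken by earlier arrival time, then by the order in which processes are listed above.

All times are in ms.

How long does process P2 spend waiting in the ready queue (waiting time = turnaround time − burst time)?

2

Timeline: | P5 0-2 | P2 2-5 | P8 5-9 | P3 9-17 | P4 17-27 | P6 27-38 | P7 38-49 | P1 49-61 |
Completion: P1=61  P2=5  P3=17  P4=27  P5=2  P6=38  P7=49  P8=9
Waiting(P2) = turnaround − burst = 5 − 3 = 2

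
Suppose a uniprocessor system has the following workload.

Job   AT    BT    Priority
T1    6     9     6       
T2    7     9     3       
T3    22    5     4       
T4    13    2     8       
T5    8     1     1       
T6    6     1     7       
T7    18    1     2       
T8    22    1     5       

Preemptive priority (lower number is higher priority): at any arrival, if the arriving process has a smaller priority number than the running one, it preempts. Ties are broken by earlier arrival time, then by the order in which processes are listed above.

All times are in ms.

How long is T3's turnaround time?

5

Schedule: | idle 0-6 | T1 6-7 | T2 7-8 | T5 8-9 | T2 9-17 | T1 17-18 | T7 18-19 | T1 19-22 | T3 22-27 | T8 27-28 | T1 28-32 | T6 32-33 | T4 33-35 |
Completion: T1=32  T2=17  T3=27  T4=35  T5=9  T6=33  T7=19  T8=28
Turnaround (C−A): T1=26  T2=10  T3=5  T4=22  T5=1  T6=27  T7=1  T8=6
Turnaround(T3) = completion − arrival = 27 − 22 = 5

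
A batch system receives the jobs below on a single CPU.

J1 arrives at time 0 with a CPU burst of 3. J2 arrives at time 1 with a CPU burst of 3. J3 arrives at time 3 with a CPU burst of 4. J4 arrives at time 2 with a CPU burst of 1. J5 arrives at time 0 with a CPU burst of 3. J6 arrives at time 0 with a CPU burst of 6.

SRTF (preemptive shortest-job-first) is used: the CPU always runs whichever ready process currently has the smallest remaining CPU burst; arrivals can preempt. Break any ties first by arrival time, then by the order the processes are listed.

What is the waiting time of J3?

7

Schedule: | J1 0-3 | J4 3-4 | J5 4-7 | J2 7-10 | J3 10-14 | J6 14-20 |
Completion: J1=3  J2=10  J3=14  J4=4  J5=7  J6=20
Waiting(J3) = turnaround − burst = 11 − 4 = 7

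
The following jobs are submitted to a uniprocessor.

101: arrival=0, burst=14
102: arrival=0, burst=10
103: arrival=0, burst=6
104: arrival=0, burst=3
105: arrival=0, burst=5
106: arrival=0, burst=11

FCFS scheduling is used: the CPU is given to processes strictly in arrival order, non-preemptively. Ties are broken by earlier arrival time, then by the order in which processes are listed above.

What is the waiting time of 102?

14

Timeline: | 101 0-14 | 102 14-24 | 103 24-30 | 104 30-33 | 105 33-38 | 106 38-49 |
Completion: 101=14  102=24  103=30  104=33  105=38  106=49
Turnaround (C−A): 101=14  102=24  103=30  104=33  105=38  106=49
Waiting(102) = turnaround − burst = 24 − 10 = 14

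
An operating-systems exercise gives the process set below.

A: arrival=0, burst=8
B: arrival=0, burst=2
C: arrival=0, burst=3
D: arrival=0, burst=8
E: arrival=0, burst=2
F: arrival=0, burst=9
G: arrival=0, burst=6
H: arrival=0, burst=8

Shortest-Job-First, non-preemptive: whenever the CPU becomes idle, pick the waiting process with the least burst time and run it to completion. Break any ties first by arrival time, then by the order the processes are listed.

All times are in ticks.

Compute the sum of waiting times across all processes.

Schedule: | B 0-2 | E 2-4 | C 4-7 | G 7-13 | A 13-21 | D 21-29 | H 29-37 | F 37-46 |
Completion: A=21  B=2  C=7  D=29  E=4  F=46  G=13  H=37
Waiting = turnaround − burst: A=13, B=0, C=4, D=21, E=2, F=37, G=7, H=29
Total waiting = 13 + 0 + 4 + 21 + 2 + 37 + 7 + 29 = 113

113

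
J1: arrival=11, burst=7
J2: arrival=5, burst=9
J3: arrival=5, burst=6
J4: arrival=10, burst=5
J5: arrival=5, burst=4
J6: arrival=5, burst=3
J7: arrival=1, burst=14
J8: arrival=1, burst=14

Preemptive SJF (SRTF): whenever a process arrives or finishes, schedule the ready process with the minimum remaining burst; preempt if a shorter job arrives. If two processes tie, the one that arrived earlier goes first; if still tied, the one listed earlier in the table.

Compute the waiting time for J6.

Schedule: | idle 0-1 | J7 1-5 | J6 5-8 | J5 8-12 | J4 12-17 | J3 17-23 | J1 23-30 | J2 30-39 | J7 39-49 | J8 49-63 |
Completion: J1=30  J2=39  J3=23  J4=17  J5=12  J6=8  J7=49  J8=63
Turnaround (C−A): J1=19  J2=34  J3=18  J4=7  J5=7  J6=3  J7=48  J8=62
Waiting(J6) = turnaround − burst = 3 − 3 = 0

0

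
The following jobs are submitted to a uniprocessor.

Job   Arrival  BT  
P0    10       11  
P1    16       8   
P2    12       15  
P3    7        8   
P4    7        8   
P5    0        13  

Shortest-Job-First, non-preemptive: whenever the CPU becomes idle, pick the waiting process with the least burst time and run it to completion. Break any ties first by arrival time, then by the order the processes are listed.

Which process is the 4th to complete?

P1

Gantt: | P5 0-13 | P3 13-21 | P4 21-29 | P1 29-37 | P0 37-48 | P2 48-63 |
Completion: P0=48  P1=37  P2=63  P3=21  P4=29  P5=13
Finish order: P5 → P3 → P4 → P1 → P0 → P2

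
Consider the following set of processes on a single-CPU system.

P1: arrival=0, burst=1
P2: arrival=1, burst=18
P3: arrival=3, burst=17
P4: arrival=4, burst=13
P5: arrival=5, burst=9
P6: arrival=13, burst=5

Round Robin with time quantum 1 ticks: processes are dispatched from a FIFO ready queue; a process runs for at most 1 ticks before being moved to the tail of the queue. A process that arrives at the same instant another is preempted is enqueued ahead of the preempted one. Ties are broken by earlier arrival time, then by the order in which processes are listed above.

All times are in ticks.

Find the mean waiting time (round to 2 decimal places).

29.17

Timeline: | P1 0-1 | P2 1-3 | P3 3-4 | P2 4-5 | P4 5-6 | P3 6-7 | P5 7-8 | P2 8-9 | P4 9-10 | P3 10-11 | P5 11-12 | P2 12-13 | P4 13-14 | P3 14-15 | P5 15-16 | P6 16-17 | P2 17-18 | P4 18-19 | P3 19-20 | P5 20-21 | P6 21-22 | P2 22-23 | P4 23-24 | P3 24-25 | P5 25-26 | P6 26-27 | P2 27-28 | P4 28-29 | P3 29-30 | P5 30-31 | P6 31-32 | P2 32-33 | P4 33-34 | P3 34-35 | P5 35-36 | P6 36-37 | P2 37-38 | P4 38-39 | P3 39-40 | P5 40-41 | P2 41-42 | P4 42-43 | P3 43-44 | P5 44-45 | P2 45-46 | P4 46-47 | P3 47-48 | P2 48-49 | P4 49-50 | P3 50-51 | P2 51-52 | P4 52-53 | P3 53-54 | P2 54-55 | P4 55-56 | P3 56-57 | P2 57-58 | P3 58-59 | P2 59-60 | P3 60-61 | P2 61-62 | P3 62-63 |
Completion: P1=1  P2=62  P3=63  P4=56  P5=45  P6=37
Turnaround (C−A): P1=1  P2=61  P3=60  P4=52  P5=40  P6=24
Waiting times: P1=0, P2=43, P3=43, P4=39, P5=31, P6=19
Average waiting = (0+43+43+39+31+19) / 6 = 175/6 = 29.17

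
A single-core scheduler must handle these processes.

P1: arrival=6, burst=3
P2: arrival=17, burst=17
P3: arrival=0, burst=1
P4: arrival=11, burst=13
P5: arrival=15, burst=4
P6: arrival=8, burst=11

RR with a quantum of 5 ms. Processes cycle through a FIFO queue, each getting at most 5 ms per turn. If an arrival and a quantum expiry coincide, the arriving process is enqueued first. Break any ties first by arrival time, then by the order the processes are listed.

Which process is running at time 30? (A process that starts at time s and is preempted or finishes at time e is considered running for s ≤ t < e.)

Timeline: | P3 0-1 | idle 1-6 | P1 6-9 | P6 9-14 | P4 14-19 | P6 19-24 | P5 24-28 | P2 28-33 | P4 33-38 | P6 38-39 | P2 39-44 | P4 44-47 | P2 47-54 |
Completion: P1=9  P2=54  P3=1  P4=47  P5=28  P6=39

P2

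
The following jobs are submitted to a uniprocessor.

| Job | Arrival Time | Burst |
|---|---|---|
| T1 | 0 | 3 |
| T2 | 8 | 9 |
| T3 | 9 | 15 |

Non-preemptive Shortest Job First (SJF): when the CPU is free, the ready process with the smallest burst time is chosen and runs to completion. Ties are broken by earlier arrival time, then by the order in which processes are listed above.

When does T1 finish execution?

3

Schedule: | T1 0-3 | idle 3-8 | T2 8-17 | T3 17-32 |
Completion: T1=3  T2=17  T3=32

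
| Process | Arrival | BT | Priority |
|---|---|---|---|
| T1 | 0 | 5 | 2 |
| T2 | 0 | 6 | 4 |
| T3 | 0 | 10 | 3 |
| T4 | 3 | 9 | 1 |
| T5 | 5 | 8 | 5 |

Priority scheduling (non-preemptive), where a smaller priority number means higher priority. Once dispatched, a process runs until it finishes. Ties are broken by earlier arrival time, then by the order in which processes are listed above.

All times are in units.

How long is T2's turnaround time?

30

Timeline: | T1 0-5 | T4 5-14 | T3 14-24 | T2 24-30 | T5 30-38 |
Completion: T1=5  T2=30  T3=24  T4=14  T5=38
Turnaround (C−A): T1=5  T2=30  T3=24  T4=11  T5=33
Turnaround(T2) = completion − arrival = 30 − 0 = 30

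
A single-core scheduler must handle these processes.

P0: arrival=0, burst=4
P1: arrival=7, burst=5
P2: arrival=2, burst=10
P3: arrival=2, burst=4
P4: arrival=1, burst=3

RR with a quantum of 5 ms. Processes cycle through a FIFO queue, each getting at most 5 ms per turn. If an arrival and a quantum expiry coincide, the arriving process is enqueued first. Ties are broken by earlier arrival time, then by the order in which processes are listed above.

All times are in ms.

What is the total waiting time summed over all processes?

36

Timeline: | P0 0-4 | P4 4-7 | P2 7-12 | P3 12-16 | P1 16-21 | P2 21-26 |
Completion: P0=4  P1=21  P2=26  P3=16  P4=7
Turnaround (C−A): P0=4  P1=14  P2=24  P3=14  P4=6
Waiting = turnaround − burst: P0=0, P1=9, P2=14, P3=10, P4=3
Total waiting = 0 + 9 + 14 + 10 + 3 = 36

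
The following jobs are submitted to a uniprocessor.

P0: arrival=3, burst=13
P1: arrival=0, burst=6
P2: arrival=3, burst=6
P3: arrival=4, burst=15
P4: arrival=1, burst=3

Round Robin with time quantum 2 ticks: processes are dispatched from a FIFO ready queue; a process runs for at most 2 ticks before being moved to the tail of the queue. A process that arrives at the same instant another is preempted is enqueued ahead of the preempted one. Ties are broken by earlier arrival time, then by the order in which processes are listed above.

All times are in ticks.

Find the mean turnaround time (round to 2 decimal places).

25.00

Gantt: | P1 0-2 | P4 2-4 | P1 4-6 | P0 6-8 | P2 8-10 | P3 10-12 | P4 12-13 | P1 13-15 | P0 15-17 | P2 17-19 | P3 19-21 | P0 21-23 | P2 23-25 | P3 25-27 | P0 27-29 | P3 29-31 | P0 31-33 | P3 33-35 | P0 35-37 | P3 37-39 | P0 39-40 | P3 40-43 |
Completion: P0=40  P1=15  P2=25  P3=43  P4=13
Turnaround (C−A): P0=37  P1=15  P2=22  P3=39  P4=12
Turnaround times: P0=37, P1=15, P2=22, P3=39, P4=12
Average turnaround = (37+15+22+39+12) / 5 = 125/5 = 25.00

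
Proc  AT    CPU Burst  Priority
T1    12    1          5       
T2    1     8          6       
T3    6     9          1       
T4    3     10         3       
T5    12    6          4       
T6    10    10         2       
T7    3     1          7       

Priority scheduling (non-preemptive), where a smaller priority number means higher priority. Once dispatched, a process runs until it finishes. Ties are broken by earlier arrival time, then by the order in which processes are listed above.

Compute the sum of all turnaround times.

181

Schedule: | idle 0-1 | T2 1-9 | T3 9-18 | T6 18-28 | T4 28-38 | T5 38-44 | T1 44-45 | T7 45-46 |
Completion: T1=45  T2=9  T3=18  T4=38  T5=44  T6=28  T7=46
Turnaround (C−A): T1=33  T2=8  T3=12  T4=35  T5=32  T6=18  T7=43
Turnaround = completion − arrival: T1=33, T2=8, T3=12, T4=35, T5=32, T6=18, T7=43
Total turnaround = 33 + 8 + 12 + 35 + 32 + 18 + 43 = 181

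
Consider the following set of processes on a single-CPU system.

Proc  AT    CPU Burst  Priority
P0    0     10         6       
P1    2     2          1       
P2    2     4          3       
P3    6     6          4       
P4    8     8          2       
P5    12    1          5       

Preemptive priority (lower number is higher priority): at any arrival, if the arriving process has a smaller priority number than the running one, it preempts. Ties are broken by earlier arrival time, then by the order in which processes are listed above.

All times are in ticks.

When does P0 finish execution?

31

Timeline: | P0 0-2 | P1 2-4 | P2 4-8 | P4 8-16 | P3 16-22 | P5 22-23 | P0 23-31 |
Completion: P0=31  P1=4  P2=8  P3=22  P4=16  P5=23
Turnaround (C−A): P0=31  P1=2  P2=6  P3=16  P4=8  P5=11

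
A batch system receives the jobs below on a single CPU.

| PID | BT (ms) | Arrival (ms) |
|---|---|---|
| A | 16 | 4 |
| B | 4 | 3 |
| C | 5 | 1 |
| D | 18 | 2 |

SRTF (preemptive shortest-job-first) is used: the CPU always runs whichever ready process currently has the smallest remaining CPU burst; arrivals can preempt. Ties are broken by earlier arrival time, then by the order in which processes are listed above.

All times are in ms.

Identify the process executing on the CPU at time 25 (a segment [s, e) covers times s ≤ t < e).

Schedule: | idle 0-1 | C 1-6 | B 6-10 | A 10-26 | D 26-44 |
Completion: A=26  B=10  C=6  D=44

A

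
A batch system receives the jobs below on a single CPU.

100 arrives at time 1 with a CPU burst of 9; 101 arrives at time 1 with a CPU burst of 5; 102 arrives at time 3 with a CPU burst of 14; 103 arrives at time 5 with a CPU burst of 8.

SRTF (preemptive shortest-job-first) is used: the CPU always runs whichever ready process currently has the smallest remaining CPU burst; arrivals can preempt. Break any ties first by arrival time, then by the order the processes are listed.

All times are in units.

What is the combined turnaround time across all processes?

70

Timeline: | idle 0-1 | 101 1-6 | 103 6-14 | 100 14-23 | 102 23-37 |
Completion: 100=23  101=6  102=37  103=14
Turnaround (C−A): 100=22  101=5  102=34  103=9
Turnaround = completion − arrival: 100=22, 101=5, 102=34, 103=9
Total turnaround = 22 + 5 + 34 + 9 = 70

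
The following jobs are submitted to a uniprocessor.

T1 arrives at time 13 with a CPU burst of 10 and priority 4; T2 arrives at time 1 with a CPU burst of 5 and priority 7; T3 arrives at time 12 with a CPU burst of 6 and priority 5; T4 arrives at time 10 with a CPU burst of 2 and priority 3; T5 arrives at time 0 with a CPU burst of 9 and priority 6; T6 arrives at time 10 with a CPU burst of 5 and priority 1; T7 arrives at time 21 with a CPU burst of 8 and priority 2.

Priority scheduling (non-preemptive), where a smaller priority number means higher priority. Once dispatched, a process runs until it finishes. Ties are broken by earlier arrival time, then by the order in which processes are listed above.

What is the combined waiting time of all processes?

64

Timeline: | T5 0-9 | T2 9-14 | T6 14-19 | T4 19-21 | T7 21-29 | T1 29-39 | T3 39-45 |
Completion: T1=39  T2=14  T3=45  T4=21  T5=9  T6=19  T7=29
Turnaround (C−A): T1=26  T2=13  T3=33  T4=11  T5=9  T6=9  T7=8
Waiting = turnaround − burst: T1=16, T2=8, T3=27, T4=9, T5=0, T6=4, T7=0
Total waiting = 16 + 8 + 27 + 9 + 0 + 4 + 0 = 64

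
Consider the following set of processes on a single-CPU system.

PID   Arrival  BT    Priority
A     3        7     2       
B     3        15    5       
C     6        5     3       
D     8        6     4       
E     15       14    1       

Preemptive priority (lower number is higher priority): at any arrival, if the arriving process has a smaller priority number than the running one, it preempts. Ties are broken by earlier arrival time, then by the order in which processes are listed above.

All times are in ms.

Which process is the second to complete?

Schedule: | idle 0-3 | A 3-10 | C 10-15 | E 15-29 | D 29-35 | B 35-50 |
Completion: A=10  B=50  C=15  D=35  E=29
Turnaround (C−A): A=7  B=47  C=9  D=27  E=14
Finish order: A → C → E → D → B

C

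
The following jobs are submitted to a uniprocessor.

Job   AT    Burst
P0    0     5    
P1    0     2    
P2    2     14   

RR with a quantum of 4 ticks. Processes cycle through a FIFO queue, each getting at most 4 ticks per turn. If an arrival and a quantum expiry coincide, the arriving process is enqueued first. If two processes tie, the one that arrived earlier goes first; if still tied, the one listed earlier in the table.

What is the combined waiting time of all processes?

Schedule: | P0 0-4 | P1 4-6 | P2 6-10 | P0 10-11 | P2 11-21 |
Completion: P0=11  P1=6  P2=21
Waiting = turnaround − burst: P0=6, P1=4, P2=5
Total waiting = 6 + 4 + 5 = 15

15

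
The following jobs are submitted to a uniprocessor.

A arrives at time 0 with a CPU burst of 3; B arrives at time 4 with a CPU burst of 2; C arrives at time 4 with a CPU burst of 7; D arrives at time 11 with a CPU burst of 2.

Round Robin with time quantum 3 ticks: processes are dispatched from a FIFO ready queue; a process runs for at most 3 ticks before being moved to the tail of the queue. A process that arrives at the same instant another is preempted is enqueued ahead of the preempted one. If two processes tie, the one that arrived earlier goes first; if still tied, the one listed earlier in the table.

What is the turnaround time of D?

3

Schedule: | A 0-3 | idle 3-4 | B 4-6 | C 6-12 | D 12-14 | C 14-15 |
Completion: A=3  B=6  C=15  D=14
Turnaround (C−A): A=3  B=2  C=11  D=3
Turnaround(D) = completion − arrival = 14 − 11 = 3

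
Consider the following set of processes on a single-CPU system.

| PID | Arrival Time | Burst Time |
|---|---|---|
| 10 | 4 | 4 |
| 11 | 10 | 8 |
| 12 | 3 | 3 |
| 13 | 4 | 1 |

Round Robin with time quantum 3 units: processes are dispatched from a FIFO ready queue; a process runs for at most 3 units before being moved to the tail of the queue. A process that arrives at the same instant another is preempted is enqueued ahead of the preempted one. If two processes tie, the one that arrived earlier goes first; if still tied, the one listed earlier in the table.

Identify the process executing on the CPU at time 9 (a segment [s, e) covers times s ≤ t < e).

13

Schedule: | idle 0-3 | 12 3-6 | 10 6-9 | 13 9-10 | 10 10-11 | 11 11-19 |
Completion: 10=11  11=19  12=6  13=10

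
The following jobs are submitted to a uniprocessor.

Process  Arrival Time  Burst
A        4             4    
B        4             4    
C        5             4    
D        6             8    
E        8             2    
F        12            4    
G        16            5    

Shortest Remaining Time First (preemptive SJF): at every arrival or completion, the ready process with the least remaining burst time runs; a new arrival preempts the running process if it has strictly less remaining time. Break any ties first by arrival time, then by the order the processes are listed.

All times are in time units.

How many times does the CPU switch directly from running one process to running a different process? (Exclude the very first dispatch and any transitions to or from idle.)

Timeline: | idle 0-4 | A 4-8 | E 8-10 | B 10-14 | C 14-18 | F 18-22 | G 22-27 | D 27-35 |
Completion: A=8  B=14  C=18  D=35  E=10  F=22  G=27
Turnaround (C−A): A=4  B=10  C=13  D=29  E=2  F=10  G=11

6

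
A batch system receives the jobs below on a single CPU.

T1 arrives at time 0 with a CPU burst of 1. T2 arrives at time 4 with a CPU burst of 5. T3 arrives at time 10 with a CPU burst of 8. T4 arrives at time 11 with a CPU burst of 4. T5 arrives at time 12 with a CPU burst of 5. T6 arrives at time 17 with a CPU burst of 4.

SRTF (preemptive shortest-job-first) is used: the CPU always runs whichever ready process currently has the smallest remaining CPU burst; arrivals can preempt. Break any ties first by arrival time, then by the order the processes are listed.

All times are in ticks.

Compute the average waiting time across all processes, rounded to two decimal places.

Gantt: | T1 0-1 | idle 1-4 | T2 4-9 | idle 9-10 | T3 10-11 | T4 11-15 | T5 15-20 | T6 20-24 | T3 24-31 |
Completion: T1=1  T2=9  T3=31  T4=15  T5=20  T6=24
Turnaround (C−A): T1=1  T2=5  T3=21  T4=4  T5=8  T6=7
Waiting times: T1=0, T2=0, T3=13, T4=0, T5=3, T6=3
Average waiting = (0+0+13+0+3+3) / 6 = 19/6 = 3.17

3.17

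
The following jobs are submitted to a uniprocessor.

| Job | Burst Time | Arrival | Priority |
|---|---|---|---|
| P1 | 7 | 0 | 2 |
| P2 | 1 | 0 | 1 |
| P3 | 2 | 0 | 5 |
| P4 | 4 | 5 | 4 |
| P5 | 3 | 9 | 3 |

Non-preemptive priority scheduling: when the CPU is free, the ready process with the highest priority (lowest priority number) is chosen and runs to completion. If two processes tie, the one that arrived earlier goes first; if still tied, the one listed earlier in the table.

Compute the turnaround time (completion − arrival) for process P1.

Timeline: | P2 0-1 | P1 1-8 | P4 8-12 | P5 12-15 | P3 15-17 |
Completion: P1=8  P2=1  P3=17  P4=12  P5=15
Turnaround(P1) = completion − arrival = 8 − 0 = 8

8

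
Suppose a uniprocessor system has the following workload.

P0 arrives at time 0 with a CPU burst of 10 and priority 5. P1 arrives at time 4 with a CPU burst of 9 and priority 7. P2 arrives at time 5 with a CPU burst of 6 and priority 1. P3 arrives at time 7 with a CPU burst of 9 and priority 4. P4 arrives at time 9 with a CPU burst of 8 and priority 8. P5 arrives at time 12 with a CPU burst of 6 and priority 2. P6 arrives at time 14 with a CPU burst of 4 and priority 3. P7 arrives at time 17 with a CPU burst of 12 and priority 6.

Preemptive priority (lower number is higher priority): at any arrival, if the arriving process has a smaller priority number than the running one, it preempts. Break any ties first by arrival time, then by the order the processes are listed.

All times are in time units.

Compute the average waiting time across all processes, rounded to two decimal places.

Gantt: | P0 0-5 | P2 5-11 | P3 11-12 | P5 12-18 | P6 18-22 | P3 22-30 | P0 30-35 | P7 35-47 | P1 47-56 | P4 56-64 |
Completion: P0=35  P1=56  P2=11  P3=30  P4=64  P5=18  P6=22  P7=47
Turnaround (C−A): P0=35  P1=52  P2=6  P3=23  P4=55  P5=6  P6=8  P7=30
Waiting times: P0=25, P1=43, P2=0, P3=14, P4=47, P5=0, P6=4, P7=18
Average waiting = (25+43+0+14+47+0+4+18) / 8 = 151/8 = 18.88

18.88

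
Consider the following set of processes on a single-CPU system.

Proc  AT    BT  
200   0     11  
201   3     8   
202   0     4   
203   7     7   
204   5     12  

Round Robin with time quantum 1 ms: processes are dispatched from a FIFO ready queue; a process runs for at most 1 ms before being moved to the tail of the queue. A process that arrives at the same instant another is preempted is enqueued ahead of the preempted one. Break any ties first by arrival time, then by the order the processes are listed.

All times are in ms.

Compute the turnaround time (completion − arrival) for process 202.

12

Timeline: | 200 0-1 | 202 1-2 | 200 2-3 | 202 3-4 | 201 4-5 | 200 5-6 | 202 6-7 | 204 7-8 | 201 8-9 | 200 9-10 | 203 10-11 | 202 11-12 | 204 12-13 | 201 13-14 | 200 14-15 | 203 15-16 | 204 16-17 | 201 17-18 | 200 18-19 | 203 19-20 | 204 20-21 | 201 21-22 | 200 22-23 | 203 23-24 | 204 24-25 | 201 25-26 | 200 26-27 | 203 27-28 | 204 28-29 | 201 29-30 | 200 30-31 | 203 31-32 | 204 32-33 | 201 33-34 | 200 34-35 | 203 35-36 | 204 36-37 | 200 37-38 | 204 38-42 |
Completion: 200=38  201=34  202=12  203=36  204=42
Turnaround(202) = completion − arrival = 12 − 0 = 12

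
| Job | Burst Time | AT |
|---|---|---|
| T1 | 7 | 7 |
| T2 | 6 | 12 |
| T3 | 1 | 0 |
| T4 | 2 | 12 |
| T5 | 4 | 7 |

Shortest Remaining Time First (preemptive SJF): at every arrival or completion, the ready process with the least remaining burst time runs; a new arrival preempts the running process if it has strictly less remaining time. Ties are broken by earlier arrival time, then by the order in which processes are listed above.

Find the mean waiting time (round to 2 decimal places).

2.80

Timeline: | T3 0-1 | idle 1-7 | T5 7-11 | T1 11-12 | T4 12-14 | T1 14-20 | T2 20-26 |
Completion: T1=20  T2=26  T3=1  T4=14  T5=11
Waiting times: T1=6, T2=8, T3=0, T4=0, T5=0
Average waiting = (6+8+0+0+0) / 5 = 14/5 = 2.80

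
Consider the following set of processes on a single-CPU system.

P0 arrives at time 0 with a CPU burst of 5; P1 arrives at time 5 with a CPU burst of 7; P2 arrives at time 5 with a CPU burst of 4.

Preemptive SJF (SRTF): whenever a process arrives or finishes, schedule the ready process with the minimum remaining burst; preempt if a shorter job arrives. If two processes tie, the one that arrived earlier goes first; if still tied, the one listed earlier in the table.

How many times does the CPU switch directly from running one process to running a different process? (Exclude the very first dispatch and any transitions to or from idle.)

2

Schedule: | P0 0-5 | P2 5-9 | P1 9-16 |
Completion: P0=5  P1=16  P2=9
Turnaround (C−A): P0=5  P1=11  P2=4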